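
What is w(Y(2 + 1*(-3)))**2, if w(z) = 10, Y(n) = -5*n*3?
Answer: 100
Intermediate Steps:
Y(n) = -15*n
w(Y(2 + 1*(-3)))**2 = 10**2 = 100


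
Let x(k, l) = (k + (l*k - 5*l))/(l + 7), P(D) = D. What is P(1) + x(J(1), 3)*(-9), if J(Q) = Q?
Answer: 109/10 ≈ 10.900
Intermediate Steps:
x(k, l) = (k - 5*l + k*l)/(7 + l) (x(k, l) = (k + (k*l - 5*l))/(7 + l) = (k + (-5*l + k*l))/(7 + l) = (k - 5*l + k*l)/(7 + l))
P(1) + x(J(1), 3)*(-9) = 1 + ((1 - 5*3 + 1*3)/(7 + 3))*(-9) = 1 + ((1 - 15 + 3)/10)*(-9) = 1 + ((1/10)*(-11))*(-9) = 1 - 11/10*(-9) = 1 + 99/10 = 109/10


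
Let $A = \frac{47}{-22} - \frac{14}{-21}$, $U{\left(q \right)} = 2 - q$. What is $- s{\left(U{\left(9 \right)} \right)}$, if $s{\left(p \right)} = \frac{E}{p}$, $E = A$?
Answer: $- \frac{97}{462} \approx -0.20996$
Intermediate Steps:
$A = - \frac{97}{66}$ ($A = 47 \left(- \frac{1}{22}\right) - - \frac{2}{3} = - \frac{47}{22} + \frac{2}{3} = - \frac{97}{66} \approx -1.4697$)
$E = - \frac{97}{66} \approx -1.4697$
$s{\left(p \right)} = - \frac{97}{66 p}$
$- s{\left(U{\left(9 \right)} \right)} = - \frac{-97}{66 \left(2 - 9\right)} = - \frac{-97}{66 \left(-7\right)} = - \frac{\left(-97\right) \left(-1\right)}{66 \cdot 7} = \left(-1\right) \frac{97}{462} = - \frac{97}{462}$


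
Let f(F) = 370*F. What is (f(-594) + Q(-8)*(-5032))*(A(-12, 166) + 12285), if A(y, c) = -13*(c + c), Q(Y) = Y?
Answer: -1430626756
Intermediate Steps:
A(y, c) = -26*c
(f(-594) + Q(-8)*(-5032))*(A(-12, 166) + 12285) = (370*(-594) - 8*(-5032))*(-26*166 + 12285) = (-219780 + 40256)*(-4316 + 12285) = -179524*7969 = -1430626756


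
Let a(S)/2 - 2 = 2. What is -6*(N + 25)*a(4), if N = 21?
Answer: -2208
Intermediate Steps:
a(S) = 8 (a(S) = 4 + 2*2 = 4 + 4 = 8)
-6*(N + 25)*a(4) = -6*(21 + 25)*8 = -276*8 = -6*368 = -2208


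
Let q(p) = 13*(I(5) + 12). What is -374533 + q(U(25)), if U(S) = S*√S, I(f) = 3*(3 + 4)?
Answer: -374104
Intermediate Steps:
I(f) = 21 (I(f) = 3*7 = 21)
U(S) = S^(3/2)
q(p) = 429 (q(p) = 13*(21 + 12) = 13*33 = 429)
-374533 + q(U(25)) = -374533 + 429 = -374104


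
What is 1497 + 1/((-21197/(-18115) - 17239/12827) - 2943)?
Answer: 1023766814142652/683879122581 ≈ 1497.0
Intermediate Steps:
1497 + 1/((-21197/(-18115) - 17239/12827) - 2943) = 1497 + 1/((-21197*(-1/18115) - 17239*1/12827) - 2943) = 1497 + 1/((21197/18115 - 17239/12827) - 2943) = 1497 + 1/(-40390566/232361105 - 2943) = 1497 + 1/(-683879122581/232361105) = 1497 - 232361105/683879122581 = 1023766814142652/683879122581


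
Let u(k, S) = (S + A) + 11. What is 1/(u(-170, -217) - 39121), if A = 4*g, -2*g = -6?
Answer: -1/39315 ≈ -2.5436e-5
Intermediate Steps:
g = 3 (g = -½*(-6) = 3)
A = 12 (A = 4*3 = 12)
u(k, S) = 23 + S (u(k, S) = (S + 12) + 11 = (12 + S) + 11 = 23 + S)
1/(u(-170, -217) - 39121) = 1/((23 - 217) - 39121) = 1/(-194 - 39121) = 1/(-39315) = -1/39315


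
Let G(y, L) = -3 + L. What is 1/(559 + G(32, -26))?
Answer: 1/530 ≈ 0.0018868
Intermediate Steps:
1/(559 + G(32, -26)) = 1/(559 + (-3 - 26)) = 1/(559 - 29) = 1/530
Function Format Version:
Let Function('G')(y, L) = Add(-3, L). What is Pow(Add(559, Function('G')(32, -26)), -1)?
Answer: Rational(1, 530) ≈ 0.0018868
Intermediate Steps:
Pow(Add(559, Function('G')(32, -26)), -1) = Pow(Add(559, Add(-3, -26)), -1) = Pow(Add(559, -29), -1) = Pow(530, -1) = Rational(1, 530)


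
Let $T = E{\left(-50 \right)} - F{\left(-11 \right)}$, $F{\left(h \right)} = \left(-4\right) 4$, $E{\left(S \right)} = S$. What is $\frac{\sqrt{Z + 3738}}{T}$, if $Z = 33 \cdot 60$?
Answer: $- \frac{\sqrt{5718}}{34} \approx -2.224$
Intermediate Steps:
$F{\left(h \right)} = -16$
$Z = 1980$
$T = -34$ ($T = -50 - -16 = -50 + 16 = -34$)
$\frac{\sqrt{Z + 3738}}{T} = \frac{\sqrt{1980 + 3738}}{-34} = \sqrt{5718} \left(- \frac{1}{34}\right) = - \frac{\sqrt{5718}}{34}$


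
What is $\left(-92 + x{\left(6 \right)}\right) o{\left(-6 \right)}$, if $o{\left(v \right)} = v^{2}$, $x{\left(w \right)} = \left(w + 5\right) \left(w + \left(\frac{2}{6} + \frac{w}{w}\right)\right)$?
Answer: $-408$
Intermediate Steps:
$x{\left(w \right)} = \left(5 + w\right) \left(\frac{4}{3} + w\right)$ ($x{\left(w \right)} = \left(5 + w\right) \left(w + \left(2 \cdot \frac{1}{6} + 1\right)\right) = \left(5 + w\right) \left(w + \left(\frac{1}{3} + 1\right)\right) = \left(5 + w\right) \left(w + \frac{4}{3}\right) = \left(5 + w\right) \left(\frac{4}{3} + w\right)$)
$\left(-92 + x{\left(6 \right)}\right) o{\left(-6 \right)} = \left(-92 + \left(\frac{20}{3} + 6^{2} + \frac{19}{3} \cdot 6\right)\right) \left(-6\right)^{2} = \left(-92 + \left(\frac{20}{3} + 36 + 38\right)\right) 36 = \left(-92 + \frac{242}{3}\right) 36 = \left(- \frac{34}{3}\right) 36 = -408$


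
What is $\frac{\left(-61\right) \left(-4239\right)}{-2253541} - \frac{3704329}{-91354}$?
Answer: $\frac{8324235053023}{205869984514} \approx 40.434$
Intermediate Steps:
$\frac{\left(-61\right) \left(-4239\right)}{-2253541} - \frac{3704329}{-91354} = 258579 \left(- \frac{1}{2253541}\right) - - \frac{3704329}{91354} = - \frac{258579}{2253541} + \frac{3704329}{91354} = \frac{8324235053023}{205869984514}$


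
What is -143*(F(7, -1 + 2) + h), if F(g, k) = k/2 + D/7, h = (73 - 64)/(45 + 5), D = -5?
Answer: 858/175 ≈ 4.9029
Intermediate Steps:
h = 9/50 ≈ 0.18000
F(g, k) = -5/7 + k/2 (F(g, k) = k/2 - 5/7 = -5/7 + k/2)
-143*(F(7, -1 + 2) + h) = -143*((-5/7 + (-1 + 2)/2) + 9/50) = -143*((-5/7 + (½)*1) + 9/50) = -143*((-5/7 + ½) + 9/50) = -143*(-3/14 + 9/50) = -143*(-6/175) = 858/175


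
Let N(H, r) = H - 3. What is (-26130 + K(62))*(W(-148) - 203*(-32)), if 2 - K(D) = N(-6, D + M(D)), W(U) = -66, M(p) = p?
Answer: -167945170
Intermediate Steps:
N(H, r) = -3 + H
K(D) = 11 (K(D) = 2 - (-3 - 6) = 2 - 1*(-9) = 2 + 9 = 11)
(-26130 + K(62))*(W(-148) - 203*(-32)) = (-26130 + 11)*(-66 - 203*(-32)) = -26119*(-66 + 6496) = -26119*6430 = -167945170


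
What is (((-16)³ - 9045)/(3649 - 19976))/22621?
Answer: 13141/369333067 ≈ 3.5580e-5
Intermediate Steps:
(((-16)³ - 9045)/(3649 - 19976))/22621 = ((-4096 - 9045)/(-16327))*(1/22621) = -13141*(-1/16327)*(1/22621) = (13141/16327)*(1/22621) = 13141/369333067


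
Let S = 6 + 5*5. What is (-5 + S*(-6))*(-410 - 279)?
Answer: 131599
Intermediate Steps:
S = 31 (S = 6 + 25 = 31)
(-5 + S*(-6))*(-410 - 279) = (-5 + 31*(-6))*(-410 - 279) = (-5 - 186)*(-689) = -191*(-689) = 131599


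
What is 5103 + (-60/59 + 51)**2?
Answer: 26460144/3481 ≈ 7601.3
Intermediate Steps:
5103 + (-60/59 + 51)**2 = 5103 + (2949/59)**2 = 5103 + 8696601/3481 = 26460144/3481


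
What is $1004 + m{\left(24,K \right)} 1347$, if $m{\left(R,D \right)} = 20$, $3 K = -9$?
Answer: $27944$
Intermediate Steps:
$K = -3$ ($K = \frac{1}{3} \left(-9\right) = -3$)
$1004 + m{\left(24,K \right)} 1347 = 1004 + 20 \cdot 1347 = 1004 + 26940 = 27944$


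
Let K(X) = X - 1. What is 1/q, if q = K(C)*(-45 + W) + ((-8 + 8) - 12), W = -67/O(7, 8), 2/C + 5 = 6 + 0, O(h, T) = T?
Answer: -8/523 ≈ -0.015296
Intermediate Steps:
C = 2 (C = 2/(-5 + (6 + 0)) = 2/(-5 + 6) = 2/1 = 2*1 = 2)
W = -67/8 ≈ -8.3750
K(X) = -1 + X
q = -523/8 (q = (-1 + 2)*(-45 - 67/8) + ((-8 + 8) - 12) = 1*(-427/8) + (0 - 12) = -427/8 - 12 = -523/8 ≈ -65.375)
1/q = 1/(-523/8) = -8/523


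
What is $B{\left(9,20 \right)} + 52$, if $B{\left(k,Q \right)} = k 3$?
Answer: $79$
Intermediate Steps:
$B{\left(k,Q \right)} = 3 k$
$B{\left(9,20 \right)} + 52 = 3 \cdot 9 + 52 = 27 + 52 = 79$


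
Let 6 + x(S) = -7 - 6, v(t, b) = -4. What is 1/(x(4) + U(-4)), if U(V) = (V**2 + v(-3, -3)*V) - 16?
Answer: -1/3 ≈ -0.33333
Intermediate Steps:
x(S) = -19 (x(S) = -6 + (-7 - 6) = -6 - 13 = -19)
U(V) = -16 + V**2 - 4*V (U(V) = (V**2 - 4*V) - 16 = -16 + V**2 - 4*V)
1/(x(4) + U(-4)) = 1/(-19 + (-16 + (-4)**2 - 4*(-4))) = 1/(-19 + (-16 + 16 + 16)) = 1/(-19 + 16) = 1/(-3) = -1/3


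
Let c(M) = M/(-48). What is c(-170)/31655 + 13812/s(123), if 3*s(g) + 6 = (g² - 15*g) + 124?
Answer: 3148089709/1018176744 ≈ 3.0919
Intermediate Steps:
c(M) = -M/48 (c(M) = M*(-1/48) = -M/48)
s(g) = 118/3 - 5*g + g²/3 (s(g) = -2 + ((g² - 15*g) + 124)/3 = -2 + (124 + g² - 15*g)/3 = -2 + (124/3 - 5*g + g²/3) = 118/3 - 5*g + g²/3)
c(-170)/31655 + 13812/s(123) = -1/48*(-170)/31655 + 13812/(118/3 - 5*123 + (⅓)*123²) = (85/24)*(1/31655) + 13812/(118/3 - 615 + (⅓)*15129) = 17/151944 + 13812/(118/3 - 615 + 5043) = 17/151944 + 13812/(13402/3) = 17/151944 + 13812*(3/13402) = 17/151944 + 20718/6701 = 3148089709/1018176744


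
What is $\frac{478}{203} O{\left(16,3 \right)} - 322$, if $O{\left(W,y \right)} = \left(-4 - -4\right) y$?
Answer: $-322$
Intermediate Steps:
$O{\left(W,y \right)} = 0$ ($O{\left(W,y \right)} = \left(-4 + 4\right) y = 0 y = 0$)
$\frac{478}{203} O{\left(16,3 \right)} - 322 = \frac{478}{203} \cdot 0 - 322 = 0 - 322 = -322$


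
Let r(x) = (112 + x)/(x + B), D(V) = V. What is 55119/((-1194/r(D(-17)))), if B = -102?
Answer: 1745435/47362 ≈ 36.853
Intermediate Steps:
r(x) = (112 + x)/(-102 + x) (r(x) = (112 + x)/(x - 102) = (112 + x)/(-102 + x))
55119/((-1194/r(D(-17)))) = 55119/((-1194*(-102 - 17)/(112 - 17))) = 55119/((-1194/(95/(-119)))) = 55119/((-1194/((-1/119*95)))) = 55119/((-1194/(-95/119))) = 55119/((-1194*(-119/95))) = 55119/(142086/95) = 55119*(95/142086) = 1745435/47362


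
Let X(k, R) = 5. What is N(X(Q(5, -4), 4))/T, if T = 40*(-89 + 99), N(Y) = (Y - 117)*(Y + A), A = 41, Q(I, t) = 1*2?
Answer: -322/25 ≈ -12.880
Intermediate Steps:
Q(I, t) = 2
N(Y) = (-117 + Y)*(41 + Y) (N(Y) = (Y - 117)*(Y + 41) = (-117 + Y)*(41 + Y))
T = 400 (T = 40*10 = 400)
N(X(Q(5, -4), 4))/T = (-4797 + 5² - 76*5)/400 = (-4797 + 25 - 380)*(1/400) = -5152*1/400 = -322/25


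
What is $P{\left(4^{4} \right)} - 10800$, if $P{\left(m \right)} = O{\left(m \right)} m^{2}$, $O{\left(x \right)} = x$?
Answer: $16766416$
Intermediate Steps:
$P{\left(m \right)} = m^{3}$ ($P{\left(m \right)} = m m^{2} = m^{3}$)
$P{\left(4^{4} \right)} - 10800 = \left(4^{4}\right)^{3} - 10800 = 256^{3} - 10800 = 16777216 - 10800 = 16766416$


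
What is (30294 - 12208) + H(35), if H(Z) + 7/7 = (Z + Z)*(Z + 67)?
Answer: 25225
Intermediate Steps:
H(Z) = -1 + 2*Z*(67 + Z) (H(Z) = -1 + (Z + Z)*(Z + 67) = -1 + (2*Z)*(67 + Z) = -1 + 2*Z*(67 + Z))
(30294 - 12208) + H(35) = (30294 - 12208) + (-1 + 2*35**2 + 134*35) = 18086 + (-1 + 2*1225 + 4690) = 18086 + (-1 + 2450 + 4690) = 18086 + 7139 = 25225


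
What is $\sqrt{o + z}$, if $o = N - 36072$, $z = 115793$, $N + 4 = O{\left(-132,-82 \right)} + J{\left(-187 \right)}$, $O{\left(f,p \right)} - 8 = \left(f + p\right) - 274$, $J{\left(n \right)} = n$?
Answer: $5 \sqrt{3162} \approx 281.16$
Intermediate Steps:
$O{\left(f,p \right)} = -266 + f + p$ ($O{\left(f,p \right)} = 8 - \left(274 - f - p\right) = 8 + \left(-274 + f + p\right) = -266 + f + p$)
$N = -671$ ($N = -4 - 667 = -671$)
$o = -36743$ ($o = -671 - 36072 = -36743$)
$\sqrt{o + z} = \sqrt{-36743 + 115793} = \sqrt{79050} = 5 \sqrt{3162}$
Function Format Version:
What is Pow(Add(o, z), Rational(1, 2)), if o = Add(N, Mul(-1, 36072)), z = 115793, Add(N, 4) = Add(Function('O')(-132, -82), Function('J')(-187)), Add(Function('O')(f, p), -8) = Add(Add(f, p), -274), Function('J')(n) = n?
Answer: Mul(5, Pow(3162, Rational(1, 2))) ≈ 281.16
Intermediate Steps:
Function('O')(f, p) = Add(-266, f, p) (Function('O')(f, p) = Add(8, Add(Add(f, p), -274)) = Add(8, Add(-274, f, p)) = Add(-266, f, p))
N = -671 (N = Add(-4, Add(Add(-266, -132, -82), -187)) = Add(-4, Add(-480, -187)) = Add(-4, -667) = -671)
o = -36743 (o = Add(-671, Mul(-1, 36072)) = Add(-671, -36072) = -36743)
Pow(Add(o, z), Rational(1, 2)) = Pow(Add(-36743, 115793), Rational(1, 2)) = Pow(79050, Rational(1, 2)) = Mul(5, Pow(3162, Rational(1, 2)))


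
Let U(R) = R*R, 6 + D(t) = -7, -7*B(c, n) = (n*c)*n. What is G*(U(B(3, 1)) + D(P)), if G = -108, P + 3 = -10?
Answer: 67824/49 ≈ 1384.2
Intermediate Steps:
P = -13 (P = -3 - 10 = -13)
B(c, n) = -c*n²/7 (B(c, n) = -n*c*n/7 = -c*n*n/7 = -c*n²/7)
D(t) = -13 (D(t) = -6 - 7 = -13)
U(R) = R²
G*(U(B(3, 1)) + D(P)) = -108*((-⅐*3*1²)² - 13) = -108*((-⅐*3*1)² - 13) = -108*((-3/7)² - 13) = -108*(9/49 - 13) = -108*(-628/49) = 67824/49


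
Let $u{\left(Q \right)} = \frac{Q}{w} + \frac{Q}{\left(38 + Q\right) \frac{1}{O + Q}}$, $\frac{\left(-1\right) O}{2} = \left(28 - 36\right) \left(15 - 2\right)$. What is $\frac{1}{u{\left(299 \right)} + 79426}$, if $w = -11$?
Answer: $\frac{3707}{295998942} \approx 1.2524 \cdot 10^{-5}$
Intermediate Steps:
$O = 208$ ($O = - 2 \left(28 - 36\right) \left(15 - 2\right) = - 2 \left(\left(-8\right) 13\right) = \left(-2\right) \left(-104\right) = 208$)
$u{\left(Q \right)} = - \frac{Q}{11} + \frac{Q \left(208 + Q\right)}{38 + Q}$ ($u{\left(Q \right)} = \frac{Q}{-11} + \frac{Q}{\left(38 + Q\right) \frac{1}{208 + Q}} = Q \left(- \frac{1}{11}\right) + \frac{Q}{\frac{1}{208 + Q} \left(38 + Q\right)} = - \frac{Q}{11} + Q \frac{208 + Q}{38 + Q} = - \frac{Q}{11} + \frac{Q \left(208 + Q\right)}{38 + Q}$)
$\frac{1}{u{\left(299 \right)} + 79426} = \frac{1}{\frac{10}{11} \cdot 299 \frac{1}{38 + 299} \left(225 + 299\right) + 79426} = \frac{1}{\frac{10}{11} \cdot 299 \cdot \frac{1}{337} \cdot 524 + 79426} = \frac{1}{\frac{1566760}{3707} + 79426} = \frac{1}{\frac{295998942}{3707}} = \frac{3707}{295998942}$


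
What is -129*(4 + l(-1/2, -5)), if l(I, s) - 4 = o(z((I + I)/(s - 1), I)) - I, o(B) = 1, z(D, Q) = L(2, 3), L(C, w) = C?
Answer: -2451/2 ≈ -1225.5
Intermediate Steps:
z(D, Q) = 2
l(I, s) = 5 - I (l(I, s) = 4 + (1 - I) = 5 - I)
-129*(4 + l(-1/2, -5)) = -129*(4 + (5 - (-1)/2)) = -129*(4 + (5 - 1*(-½))) = -129*(4 + (5 + ½)) = -129*(4 + 11/2) = -129*19/2 = -2451/2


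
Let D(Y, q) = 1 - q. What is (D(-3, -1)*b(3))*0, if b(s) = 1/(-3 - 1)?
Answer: 0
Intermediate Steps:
b(s) = -¼ (b(s) = 1/(-4) = -¼)
(D(-3, -1)*b(3))*0 = ((1 - 1*(-1))*(-¼))*0 = ((1 + 1)*(-¼))*0 = (2*(-¼))*0 = -½*0 = 0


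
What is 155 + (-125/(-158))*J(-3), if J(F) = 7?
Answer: 25365/158 ≈ 160.54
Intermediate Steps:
155 + (-125/(-158))*J(-3) = 155 - 125/(-158)*7 = 155 - 125*(-1/158)*7 = 155 + (125/158)*7 = 155 + 875/158 = 25365/158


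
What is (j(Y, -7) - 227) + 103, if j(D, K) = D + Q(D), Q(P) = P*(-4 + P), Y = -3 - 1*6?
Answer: -16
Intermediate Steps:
Y = -9 (Y = -3 - 6 = -9)
j(D, K) = D + D*(-4 + D)
(j(Y, -7) - 227) + 103 = (-9*(-3 - 9) - 227) + 103 = (-9*(-12) - 227) + 103 = (108 - 227) + 103 = -119 + 103 = -16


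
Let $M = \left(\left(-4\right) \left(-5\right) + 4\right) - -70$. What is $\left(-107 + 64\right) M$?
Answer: $-4042$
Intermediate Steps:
$M = 94$ ($M = \left(20 + 4\right) + 70 = 24 + 70 = 94$)
$\left(-107 + 64\right) M = \left(-107 + 64\right) 94 = \left(-43\right) 94 = -4042$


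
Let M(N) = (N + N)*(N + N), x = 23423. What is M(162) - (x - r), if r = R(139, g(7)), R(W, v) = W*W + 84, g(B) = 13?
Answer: 100958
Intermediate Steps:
M(N) = 4*N² (M(N) = (2*N)*(2*N) = 4*N²)
R(W, v) = 84 + W² (R(W, v) = W² + 84 = 84 + W²)
r = 19405 (r = 84 + 139² = 84 + 19321 = 19405)
M(162) - (x - r) = 4*162² - (23423 - 1*19405) = 4*26244 - (23423 - 19405) = 104976 - 1*4018 = 104976 - 4018 = 100958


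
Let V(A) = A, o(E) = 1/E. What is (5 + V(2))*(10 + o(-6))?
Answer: 413/6 ≈ 68.833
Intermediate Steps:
(5 + V(2))*(10 + o(-6)) = (5 + 2)*(10 + 1/(-6)) = 7*(10 - ⅙) = 7*(59/6) = 413/6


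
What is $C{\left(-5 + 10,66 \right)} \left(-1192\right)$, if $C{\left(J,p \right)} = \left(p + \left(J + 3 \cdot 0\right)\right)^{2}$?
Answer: $-6008872$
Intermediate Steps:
$C{\left(J,p \right)} = \left(J + p\right)^{2}$ ($C{\left(J,p \right)} = \left(p + \left(J + 0\right)\right)^{2} = \left(p + J\right)^{2} = \left(J + p\right)^{2}$)
$C{\left(-5 + 10,66 \right)} \left(-1192\right) = \left(\left(-5 + 10\right) + 66\right)^{2} \left(-1192\right) = \left(5 + 66\right)^{2} \left(-1192\right) = 71^{2} \left(-1192\right) = 5041 \left(-1192\right) = -6008872$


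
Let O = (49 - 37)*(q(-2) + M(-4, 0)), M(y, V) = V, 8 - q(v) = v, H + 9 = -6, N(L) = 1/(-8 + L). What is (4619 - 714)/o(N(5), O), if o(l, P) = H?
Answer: -781/3 ≈ -260.33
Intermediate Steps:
H = -15 (H = -9 - 6 = -15)
q(v) = 8 - v
O = 120 (O = (49 - 37)*((8 - 1*(-2)) + 0) = 12*((8 + 2) + 0) = 12*(10 + 0) = 12*10 = 120)
o(l, P) = -15
(4619 - 714)/o(N(5), O) = (4619 - 714)/(-15) = 3905*(-1/15) = -781/3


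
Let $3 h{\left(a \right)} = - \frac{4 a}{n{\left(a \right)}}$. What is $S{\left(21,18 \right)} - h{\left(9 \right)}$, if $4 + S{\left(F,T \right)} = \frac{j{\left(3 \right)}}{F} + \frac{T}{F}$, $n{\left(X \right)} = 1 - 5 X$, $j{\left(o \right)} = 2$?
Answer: $- \frac{767}{231} \approx -3.3203$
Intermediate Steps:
$S{\left(F,T \right)} = -4 + \frac{2}{F} + \frac{T}{F}$ ($S{\left(F,T \right)} = -4 + \left(\frac{2}{F} + \frac{T}{F}\right) = -4 + \frac{2}{F} + \frac{T}{F}$)
$h{\left(a \right)} = - \frac{4 a}{3 \left(1 - 5 a\right)}$ ($h{\left(a \right)} = \frac{\left(-1\right) \frac{4 a}{1 - 5 a}}{3} = \frac{\left(-4\right) a \frac{1}{1 - 5 a}}{3} = - \frac{4 a}{3 \left(1 - 5 a\right)}$)
$S{\left(21,18 \right)} - h{\left(9 \right)} = \frac{2 + 18 - 84}{21} - \frac{4}{3} \cdot 9 \frac{1}{-1 + 5 \cdot 9} = \frac{2 + 18 - 84}{21} - \frac{4}{3} \cdot 9 \frac{1}{-1 + 45} = \frac{1}{21} \left(-64\right) - \frac{4}{3} \cdot 9 \cdot \frac{1}{44} = - \frac{64}{21} - \frac{4}{3} \cdot 9 \cdot \frac{1}{44} = - \frac{64}{21} - \frac{3}{11} = - \frac{767}{231}$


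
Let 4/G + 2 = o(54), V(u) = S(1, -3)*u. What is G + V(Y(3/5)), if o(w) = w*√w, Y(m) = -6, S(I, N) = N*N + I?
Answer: -2361898/39365 + 162*√6/39365 ≈ -59.990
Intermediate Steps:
S(I, N) = I + N² (S(I, N) = N² + I = I + N²)
V(u) = 10*u (V(u) = (1 + (-3)²)*u = (1 + 9)*u = 10*u)
o(w) = w^(3/2)
G = 4/(-2 + 162*√6) (G = 4/(-2 + 54^(3/2)) = 4/(-2 + 162*√6) ≈ 0.010131)
G + V(Y(3/5)) = (2/39365 + 162*√6/39365) + 10*(-6) = (2/39365 + 162*√6/39365) - 60 = -2361898/39365 + 162*√6/39365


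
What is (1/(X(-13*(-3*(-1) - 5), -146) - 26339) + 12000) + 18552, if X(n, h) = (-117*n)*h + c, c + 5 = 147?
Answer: 12768750121/417935 ≈ 30552.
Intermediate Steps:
c = 142 (c = -5 + 147 = 142)
X(n, h) = 142 - 117*h*n (X(n, h) = (-117*n)*h + 142 = -117*h*n + 142 = 142 - 117*h*n)
(1/(X(-13*(-3*(-1) - 5), -146) - 26339) + 12000) + 18552 = (1/((142 - 117*(-146)*(-13*(-3*(-1) - 5))) - 26339) + 12000) + 18552 = (1/((142 - 117*(-146)*(-13*(3 - 5))) - 26339) + 12000) + 18552 = (1/((142 - 117*(-146)*(-13*(-2))) - 26339) + 12000) + 18552 = (1/((142 - 117*(-146)*26) - 26339) + 12000) + 18552 = (1/((142 + 444132) - 26339) + 12000) + 18552 = (1/(444274 - 26339) + 12000) + 18552 = (1/417935 + 12000) + 18552 = 5015220001/417935 + 18552 = 12768750121/417935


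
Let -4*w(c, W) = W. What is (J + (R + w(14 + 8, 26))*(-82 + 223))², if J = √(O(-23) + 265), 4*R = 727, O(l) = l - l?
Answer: 9769547521/16 + 98841*√265/2 ≈ 6.1140e+8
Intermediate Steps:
O(l) = 0
w(c, W) = -W/4
R = 727/4 (R = (¼)*727 = 727/4 ≈ 181.75)
J = √265 (J = √(0 + 265) = √265 ≈ 16.279)
(J + (R + w(14 + 8, 26))*(-82 + 223))² = (√265 + (727/4 - ¼*26)*(-82 + 223))² = (√265 + (727/4 - 13/2)*141)² = (√265 + (701/4)*141)² = (√265 + 98841/4)² = (98841/4 + √265)²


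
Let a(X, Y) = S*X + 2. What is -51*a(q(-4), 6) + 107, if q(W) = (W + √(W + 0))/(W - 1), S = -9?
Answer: 1861/5 - 918*I/5 ≈ 372.2 - 183.6*I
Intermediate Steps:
q(W) = (W + √W)/(-1 + W)
a(X, Y) = 2 - 9*X (a(X, Y) = -9*X + 2 = 2 - 9*X)
-51*a(q(-4), 6) + 107 = -51*(2 - 9*(-4 + √(-4))/(-1 - 4)) + 107 = -51*(2 - 9*(-4 + 2*I)/(-5)) + 107 = -51*(2 - (-9)*(-4 + 2*I)/5) + 107 = -51*(2 - 9*(⅘ - 2*I/5)) + 107 = -51*(2 + (-36/5 + 18*I/5)) + 107 = -51*(-26/5 + 18*I/5) + 107 = (1326/5 - 918*I/5) + 107 = 1861/5 - 918*I/5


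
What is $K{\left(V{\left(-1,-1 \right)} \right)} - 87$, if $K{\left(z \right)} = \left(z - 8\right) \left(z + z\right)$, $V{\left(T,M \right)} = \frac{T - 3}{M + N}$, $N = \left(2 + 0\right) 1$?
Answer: $9$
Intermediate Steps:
$N = 2$ ($N = 2 \cdot 1 = 2$)
$V{\left(T,M \right)} = \frac{-3 + T}{2 + M}$ ($V{\left(T,M \right)} = \frac{T - 3}{M + 2} = \frac{-3 + T}{2 + M}$)
$K{\left(z \right)} = 2 z \left(-8 + z\right)$ ($K{\left(z \right)} = \left(-8 + z\right) 2 z = 2 z \left(-8 + z\right)$)
$K{\left(V{\left(-1,-1 \right)} \right)} - 87 = 2 \frac{-3 - 1}{2 - 1} \left(-8 + \frac{-3 - 1}{2 - 1}\right) - 87 = 2 \cdot 1^{-1} \left(-4\right) \left(-8 + 1^{-1} \left(-4\right)\right) - 87 = 2 \cdot 1 \left(-4\right) \left(-8 + 1 \left(-4\right)\right) - 87 = 2 \left(-4\right) \left(-8 - 4\right) - 87 = 2 \left(-4\right) \left(-12\right) - 87 = 96 - 87 = 9$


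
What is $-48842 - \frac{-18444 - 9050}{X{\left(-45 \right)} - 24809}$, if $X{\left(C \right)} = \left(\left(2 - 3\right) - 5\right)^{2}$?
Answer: $- \frac{1209990360}{24773} \approx -48843.0$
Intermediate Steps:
$X{\left(C \right)} = 36$ ($X{\left(C \right)} = \left(-1 - 5\right)^{2} = \left(-6\right)^{2} = 36$)
$-48842 - \frac{-18444 - 9050}{X{\left(-45 \right)} - 24809} = -48842 - \frac{-18444 - 9050}{36 - 24809} = -48842 - - \frac{27494}{-24773} = -48842 - \left(-27494\right) \left(- \frac{1}{24773}\right) = -48842 - \frac{27494}{24773} = - \frac{1209990360}{24773}$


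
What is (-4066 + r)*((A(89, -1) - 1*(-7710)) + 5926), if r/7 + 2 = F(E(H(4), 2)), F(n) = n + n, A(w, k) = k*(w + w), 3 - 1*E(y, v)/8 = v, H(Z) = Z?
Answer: -53401344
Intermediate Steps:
E(y, v) = 24 - 8*v
A(w, k) = 2*k*w (A(w, k) = k*(2*w) = 2*k*w)
F(n) = 2*n
r = 98 (r = -14 + 7*(2*(24 - 8*2)) = -14 + 7*(2*(24 - 16)) = -14 + 7*(2*8) = -14 + 7*16 = -14 + 112 = 98)
(-4066 + r)*((A(89, -1) - 1*(-7710)) + 5926) = (-4066 + 98)*((2*(-1)*89 - 1*(-7710)) + 5926) = -3968*((-178 + 7710) + 5926) = -3968*(7532 + 5926) = -3968*13458 = -53401344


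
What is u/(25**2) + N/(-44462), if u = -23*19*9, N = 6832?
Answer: -89569523/13894375 ≈ -6.4465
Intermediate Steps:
u = -3933 (u = -437*9 = -3933)
u/(25**2) + N/(-44462) = -3933/(25**2) + 6832/(-44462) = -3933/625 + 6832*(-1/44462) = -3933*1/625 - 3416/22231 = -3933/625 - 3416/22231 = -89569523/13894375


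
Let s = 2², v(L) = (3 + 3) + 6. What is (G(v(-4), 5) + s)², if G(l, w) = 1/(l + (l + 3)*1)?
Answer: 11881/729 ≈ 16.298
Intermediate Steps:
v(L) = 12 (v(L) = 6 + 6 = 12)
G(l, w) = 1/(3 + 2*l) (G(l, w) = 1/(l + (3 + l)*1) = 1/(l + (3 + l)) = 1/(3 + 2*l))
s = 4
(G(v(-4), 5) + s)² = (1/(3 + 2*12) + 4)² = (1/(3 + 24) + 4)² = (1/27 + 4)² = (109/27)² = 11881/729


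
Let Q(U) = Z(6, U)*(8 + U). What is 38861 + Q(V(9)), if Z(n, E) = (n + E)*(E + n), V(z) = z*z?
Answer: 712502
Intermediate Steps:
V(z) = z**2
Z(n, E) = (E + n)**2 (Z(n, E) = (E + n)*(E + n) = (E + n)**2)
Q(U) = (6 + U)**2*(8 + U) (Q(U) = (U + 6)**2*(8 + U) = (6 + U)**2*(8 + U))
38861 + Q(V(9)) = 38861 + (6 + 9**2)**2*(8 + 9**2) = 38861 + (6 + 81)**2*(8 + 81) = 38861 + 87**2*89 = 38861 + 7569*89 = 38861 + 673641 = 712502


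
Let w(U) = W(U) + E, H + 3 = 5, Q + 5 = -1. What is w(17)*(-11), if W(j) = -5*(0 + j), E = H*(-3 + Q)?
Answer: 1133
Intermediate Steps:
Q = -6 (Q = -5 - 1 = -6)
H = 2 (H = -3 + 5 = 2)
E = -18 (E = 2*(-3 - 6) = 2*(-9) = -18)
W(j) = -5*j
w(U) = -18 - 5*U (w(U) = -5*U - 18 = -18 - 5*U)
w(17)*(-11) = (-18 - 5*17)*(-11) = (-18 - 85)*(-11) = -103*(-11) = 1133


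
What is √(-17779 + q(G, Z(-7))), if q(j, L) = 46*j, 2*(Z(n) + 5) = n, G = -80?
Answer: I*√21459 ≈ 146.49*I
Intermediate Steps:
Z(n) = -5 + n/2
√(-17779 + q(G, Z(-7))) = √(-17779 + 46*(-80)) = √(-17779 - 3680) = √(-21459) = I*√21459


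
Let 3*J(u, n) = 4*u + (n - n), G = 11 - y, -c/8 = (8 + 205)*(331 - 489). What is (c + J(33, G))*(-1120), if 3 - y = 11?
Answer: -301589120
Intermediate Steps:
c = 269232 (c = -8*(8 + 205)*(331 - 489) = -1704*(-158) = -8*(-33654) = 269232)
y = -8 (y = 3 - 1*11 = 3 - 11 = -8)
G = 19 (G = 11 - 1*(-8) = 11 + 8 = 19)
J(u, n) = 4*u/3 (J(u, n) = (4*u + (n - n))/3 = (4*u + 0)/3 = (4*u)/3 = 4*u/3)
(c + J(33, G))*(-1120) = (269232 + (4/3)*33)*(-1120) = (269232 + 44)*(-1120) = 269276*(-1120) = -301589120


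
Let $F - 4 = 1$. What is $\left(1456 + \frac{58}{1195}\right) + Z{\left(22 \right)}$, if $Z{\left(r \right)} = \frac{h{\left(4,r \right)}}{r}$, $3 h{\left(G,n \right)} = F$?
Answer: $\frac{114844523}{78870} \approx 1456.1$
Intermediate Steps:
$F = 5$ ($F = 4 + 1 = 5$)
$h{\left(G,n \right)} = \frac{5}{3}$ ($h{\left(G,n \right)} = \frac{1}{3} \cdot 5 = \frac{5}{3}$)
$Z{\left(r \right)} = \frac{5}{3 r}$
$\left(1456 + \frac{58}{1195}\right) + Z{\left(22 \right)} = \left(1456 + \frac{58}{1195}\right) + \frac{5}{3 \cdot 22} = \left(1456 + 58 \cdot \frac{1}{1195}\right) + \frac{5}{3} \cdot \frac{1}{22} = \left(1456 + \frac{58}{1195}\right) + \frac{5}{66} = \frac{1739978}{1195} + \frac{5}{66} = \frac{114844523}{78870}$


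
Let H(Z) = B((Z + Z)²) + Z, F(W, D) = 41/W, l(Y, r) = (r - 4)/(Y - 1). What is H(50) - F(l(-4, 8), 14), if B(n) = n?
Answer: 40405/4 ≈ 10101.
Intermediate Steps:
l(Y, r) = (-4 + r)/(-1 + Y)
H(Z) = Z + 4*Z² (H(Z) = (Z + Z)² + Z = (2*Z)² + Z = 4*Z² + Z = Z + 4*Z²)
H(50) - F(l(-4, 8), 14) = 50*(1 + 4*50) - 41/((-4 + 8)/(-1 - 4)) = 50*(1 + 200) - 41/(4/(-5)) = 50*201 - 41/((-⅕*4)) = 10050 - 41/(-⅘) = 10050 - 41*(-5)/4 = 10050 - 1*(-205/4) = 10050 + 205/4 = 40405/4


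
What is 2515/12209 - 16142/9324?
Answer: -12401987/8131194 ≈ -1.5252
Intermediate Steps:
2515/12209 - 16142/9324 = 2515*(1/12209) - 16142*1/9324 = 2515/12209 - 1153/666 = -12401987/8131194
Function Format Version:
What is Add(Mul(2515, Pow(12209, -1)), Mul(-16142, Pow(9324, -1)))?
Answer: Rational(-12401987, 8131194) ≈ -1.5252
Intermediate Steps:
Add(Mul(2515, Pow(12209, -1)), Mul(-16142, Pow(9324, -1))) = Add(Mul(2515, Rational(1, 12209)), Mul(-16142, Rational(1, 9324))) = Add(Rational(2515, 12209), Rational(-1153, 666)) = Rational(-12401987, 8131194)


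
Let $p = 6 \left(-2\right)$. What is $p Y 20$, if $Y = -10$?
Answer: $2400$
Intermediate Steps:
$p = -12$
$p Y 20 = \left(-12\right) \left(-10\right) 20 = 120 \cdot 20 = 2400$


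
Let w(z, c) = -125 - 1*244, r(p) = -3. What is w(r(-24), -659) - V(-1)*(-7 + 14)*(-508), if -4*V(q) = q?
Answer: 520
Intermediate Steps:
V(q) = -q/4
w(z, c) = -369 (w(z, c) = -125 - 244 = -369)
w(r(-24), -659) - V(-1)*(-7 + 14)*(-508) = -369 - (-¼*(-1))*(-7 + 14)*(-508) = -369 - (¼)*7*(-508) = -369 - 7*(-508)/4 = -369 - 1*(-889) = -369 + 889 = 520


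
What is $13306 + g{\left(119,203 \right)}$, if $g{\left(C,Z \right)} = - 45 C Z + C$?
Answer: $-1073640$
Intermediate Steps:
$g{\left(C,Z \right)} = C - 45 C Z$ ($g{\left(C,Z \right)} = - 45 C Z + C = C - 45 C Z$)
$13306 + g{\left(119,203 \right)} = 13306 + 119 \left(1 - 9135\right) = 13306 + 119 \left(-9134\right) = 13306 - 1086946 = -1073640$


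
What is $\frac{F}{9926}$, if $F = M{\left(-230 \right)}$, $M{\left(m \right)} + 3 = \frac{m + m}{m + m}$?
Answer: $- \frac{1}{4963} \approx -0.00020149$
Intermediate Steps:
$M{\left(m \right)} = -2$ ($M{\left(m \right)} = -3 + \frac{m + m}{m + m} = -3 + \frac{2 m}{2 m} = -3 + 2 m \frac{1}{2 m} = -3 + 1 = -2$)
$F = -2$
$\frac{F}{9926} = - \frac{2}{9926} = \left(-2\right) \frac{1}{9926} = - \frac{1}{4963}$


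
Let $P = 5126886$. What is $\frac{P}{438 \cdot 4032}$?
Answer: $\frac{284827}{98112} \approx 2.9031$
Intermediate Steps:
$\frac{P}{438 \cdot 4032} = \frac{5126886}{438 \cdot 4032} = \frac{5126886}{1766016} = 5126886 \cdot \frac{1}{1766016} = \frac{284827}{98112}$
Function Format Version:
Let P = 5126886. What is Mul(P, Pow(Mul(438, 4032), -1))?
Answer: Rational(284827, 98112) ≈ 2.9031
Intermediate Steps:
Mul(P, Pow(Mul(438, 4032), -1)) = Mul(5126886, Pow(Mul(438, 4032), -1)) = Mul(5126886, Pow(1766016, -1)) = Mul(5126886, Rational(1, 1766016)) = Rational(284827, 98112)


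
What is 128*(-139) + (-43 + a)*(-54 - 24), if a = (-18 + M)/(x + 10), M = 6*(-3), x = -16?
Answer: -14906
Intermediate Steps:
M = -18
a = 6 (a = (-18 - 18)/(-16 + 10) = -36/(-6) = -36*(-1/6) = 6)
128*(-139) + (-43 + a)*(-54 - 24) = 128*(-139) + (-43 + 6)*(-54 - 24) = -17792 - 37*(-78) = -17792 + 2886 = -14906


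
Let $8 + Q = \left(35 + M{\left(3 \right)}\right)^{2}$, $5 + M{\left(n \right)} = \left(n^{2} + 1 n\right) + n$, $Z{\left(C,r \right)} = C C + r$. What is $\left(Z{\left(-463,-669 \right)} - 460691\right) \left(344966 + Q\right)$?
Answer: $-85701678153$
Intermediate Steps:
$Z{\left(C,r \right)} = r + C^{2}$ ($Z{\left(C,r \right)} = C^{2} + r = r + C^{2}$)
$M{\left(n \right)} = -5 + n^{2} + 2 n$ ($M{\left(n \right)} = -5 + \left(\left(n^{2} + 1 n\right) + n\right) = -5 + \left(\left(n^{2} + n\right) + n\right) = -5 + \left(\left(n + n^{2}\right) + n\right) = -5 + \left(n^{2} + 2 n\right) = -5 + n^{2} + 2 n$)
$Q = 2017$ ($Q = -8 + \left(35 + \left(-5 + 3^{2} + 2 \cdot 3\right)\right)^{2} = -8 + \left(35 + \left(-5 + 9 + 6\right)\right)^{2} = -8 + \left(35 + 10\right)^{2} = -8 + 45^{2} = -8 + 2025 = 2017$)
$\left(Z{\left(-463,-669 \right)} - 460691\right) \left(344966 + Q\right) = \left(\left(-669 + \left(-463\right)^{2}\right) - 460691\right) \left(344966 + 2017\right) = \left(\left(-669 + 214369\right) - 460691\right) 346983 = \left(213700 - 460691\right) 346983 = \left(-246991\right) 346983 = -85701678153$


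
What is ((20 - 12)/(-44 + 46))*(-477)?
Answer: -1908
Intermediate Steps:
((20 - 12)/(-44 + 46))*(-477) = (8/2)*(-477) = (8*(½))*(-477) = 4*(-477) = -1908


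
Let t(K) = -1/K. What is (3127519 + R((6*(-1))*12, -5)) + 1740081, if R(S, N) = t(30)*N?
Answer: 29205601/6 ≈ 4.8676e+6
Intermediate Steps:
R(S, N) = -N/30 (R(S, N) = (-1/30)*N = (-1*1/30)*N = -N/30)
(3127519 + R((6*(-1))*12, -5)) + 1740081 = (3127519 - 1/30*(-5)) + 1740081 = (3127519 + 1/6) + 1740081 = 18765115/6 + 1740081 = 29205601/6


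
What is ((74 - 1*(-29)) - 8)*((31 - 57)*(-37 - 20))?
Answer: 140790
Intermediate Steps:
((74 - 1*(-29)) - 8)*((31 - 57)*(-37 - 20)) = ((74 + 29) - 8)*(-26*(-57)) = (103 - 8)*1482 = 95*1482 = 140790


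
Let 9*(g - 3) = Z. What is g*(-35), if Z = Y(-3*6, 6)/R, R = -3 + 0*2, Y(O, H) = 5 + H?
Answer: -2450/27 ≈ -90.741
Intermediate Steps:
R = -3 (R = -3 + 0 = -3)
Z = -11/3 (Z = (5 + 6)/(-3) = 11*(-1/3) = -11/3 ≈ -3.6667)
g = 70/27 (g = 3 + (1/9)*(-11/3) = 3 - 11/27 = 70/27 ≈ 2.5926)
g*(-35) = (70/27)*(-35) = -2450/27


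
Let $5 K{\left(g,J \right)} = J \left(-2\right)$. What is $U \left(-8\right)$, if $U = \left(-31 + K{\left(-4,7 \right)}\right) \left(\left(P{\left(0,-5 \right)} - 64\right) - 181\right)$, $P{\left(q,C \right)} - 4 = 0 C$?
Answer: $- \frac{325832}{5} \approx -65166.0$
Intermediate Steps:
$P{\left(q,C \right)} = 4$ ($P{\left(q,C \right)} = 4 + 0 C = 4 + 0 = 4$)
$K{\left(g,J \right)} = - \frac{2 J}{5}$ ($K{\left(g,J \right)} = \frac{J \left(-2\right)}{5} = \frac{\left(-2\right) J}{5} = - \frac{2 J}{5}$)
$U = \frac{40729}{5}$ ($U = \left(-31 - \frac{14}{5}\right) \left(\left(4 - 64\right) - 181\right) = \left(-31 - \frac{14}{5}\right) \left(-60 - 181\right) = \left(- \frac{169}{5}\right) \left(-241\right) = \frac{40729}{5} \approx 8145.8$)
$U \left(-8\right) = \frac{40729}{5} \left(-8\right) = - \frac{325832}{5}$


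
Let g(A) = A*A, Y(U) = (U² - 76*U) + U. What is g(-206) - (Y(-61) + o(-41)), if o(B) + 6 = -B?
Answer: 34105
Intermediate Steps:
o(B) = -6 - B
Y(U) = U² - 75*U
g(A) = A²
g(-206) - (Y(-61) + o(-41)) = (-206)² - (-61*(-75 - 61) + (-6 - 1*(-41))) = 42436 - (-61*(-136) + (-6 + 41)) = 42436 - (8296 + 35) = 42436 - 1*8331 = 42436 - 8331 = 34105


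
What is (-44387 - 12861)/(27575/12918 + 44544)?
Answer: -739529664/575446967 ≈ -1.2851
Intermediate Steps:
(-44387 - 12861)/(27575/12918 + 44544) = -57248/(27575*(1/12918) + 44544) = -57248/(27575/12918 + 44544) = -57248/575446967/12918 = -57248*12918/575446967 = -739529664/575446967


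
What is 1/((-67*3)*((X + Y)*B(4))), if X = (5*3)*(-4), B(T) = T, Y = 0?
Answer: 1/48240 ≈ 2.0730e-5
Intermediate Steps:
X = -60 (X = 15*(-4) = -60)
1/((-67*3)*((X + Y)*B(4))) = 1/((-67*3)*((-60 + 0)*4)) = 1/(-(-12060)*4) = 1/(-201*(-240)) = 1/48240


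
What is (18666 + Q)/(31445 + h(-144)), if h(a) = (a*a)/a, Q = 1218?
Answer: 19884/31301 ≈ 0.63525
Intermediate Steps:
h(a) = a (h(a) = a²/a = a)
(18666 + Q)/(31445 + h(-144)) = (18666 + 1218)/(31445 - 144) = 19884/31301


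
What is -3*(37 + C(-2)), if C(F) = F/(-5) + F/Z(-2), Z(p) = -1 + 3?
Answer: -546/5 ≈ -109.20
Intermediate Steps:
Z(p) = 2
C(F) = 3*F/10 (C(F) = F/(-5) + F/2 = F*(-⅕) + F*(½) = -F/5 + F/2 = 3*F/10)
-3*(37 + C(-2)) = -3*(37 + (3/10)*(-2)) = -3*(37 - ⅗) = -3*182/5 = -546/5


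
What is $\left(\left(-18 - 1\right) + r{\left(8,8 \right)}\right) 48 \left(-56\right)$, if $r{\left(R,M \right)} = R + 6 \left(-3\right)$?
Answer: $77952$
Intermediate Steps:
$r{\left(R,M \right)} = -18 + R$ ($r{\left(R,M \right)} = R - 18 = -18 + R$)
$\left(\left(-18 - 1\right) + r{\left(8,8 \right)}\right) 48 \left(-56\right) = \left(\left(-18 - 1\right) + \left(-18 + 8\right)\right) 48 \left(-56\right) = \left(\left(-18 - 1\right) - 10\right) 48 \left(-56\right) = \left(-19 - 10\right) 48 \left(-56\right) = \left(-29\right) 48 \left(-56\right) = \left(-1392\right) \left(-56\right) = 77952$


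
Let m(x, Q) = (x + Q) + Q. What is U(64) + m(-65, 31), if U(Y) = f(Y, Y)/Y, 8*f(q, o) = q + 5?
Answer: -1467/512 ≈ -2.8652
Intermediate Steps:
f(q, o) = 5/8 + q/8 (f(q, o) = (q + 5)/8 = (5 + q)/8 = 5/8 + q/8)
m(x, Q) = x + 2*Q (m(x, Q) = (Q + x) + Q = x + 2*Q)
U(Y) = (5/8 + Y/8)/Y
U(64) + m(-65, 31) = (⅛)*(5 + 64)/64 + (-65 + 2*31) = (⅛)*(1/64)*69 + (-65 + 62) = 69/512 - 3 = -1467/512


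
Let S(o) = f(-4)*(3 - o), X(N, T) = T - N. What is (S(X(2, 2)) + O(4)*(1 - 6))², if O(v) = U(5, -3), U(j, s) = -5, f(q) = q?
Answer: 169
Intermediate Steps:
O(v) = -5
S(o) = -12 + 4*o (S(o) = -4*(3 - o) = -12 + 4*o)
(S(X(2, 2)) + O(4)*(1 - 6))² = ((-12 + 4*(2 - 1*2)) - 5*(1 - 6))² = ((-12 + 4*(2 - 2)) - 5*(-5))² = ((-12 + 4*0) + 25)² = ((-12 + 0) + 25)² = (-12 + 25)² = 13² = 169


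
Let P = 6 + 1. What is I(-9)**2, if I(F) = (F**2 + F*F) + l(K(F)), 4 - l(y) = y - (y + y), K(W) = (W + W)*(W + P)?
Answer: 40804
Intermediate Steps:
P = 7
K(W) = 2*W*(7 + W) (K(W) = (W + W)*(W + 7) = (2*W)*(7 + W) = 2*W*(7 + W))
l(y) = 4 + y (l(y) = 4 - (y - (y + y)) = 4 - (y - 2*y) = 4 - (-1)*y = 4 + y)
I(F) = 4 + 2*F**2 + 2*F*(7 + F) (I(F) = (F**2 + F*F) + (4 + 2*F*(7 + F)) = (F**2 + F**2) + (4 + 2*F*(7 + F)) = 2*F**2 + (4 + 2*F*(7 + F)) = 4 + 2*F**2 + 2*F*(7 + F))
I(-9)**2 = (4 + 4*(-9)**2 + 14*(-9))**2 = (4 + 4*81 - 126)**2 = (4 + 324 - 126)**2 = 202**2 = 40804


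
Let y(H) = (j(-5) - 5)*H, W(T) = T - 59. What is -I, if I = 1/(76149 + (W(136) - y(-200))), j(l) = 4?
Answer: -1/76026 ≈ -1.3153e-5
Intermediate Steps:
W(T) = -59 + T
y(H) = -H (y(H) = (4 - 5)*H = -H)
I = 1/76026 (I = 1/(76149 + ((-59 + 136) - (-1)*(-200))) = 1/(76149 + (77 - 1*200)) = 1/(76149 + (77 - 200)) = 1/(76149 - 123) = 1/76026 ≈ 1.3153e-5)
-I = -1*1/76026 = -1/76026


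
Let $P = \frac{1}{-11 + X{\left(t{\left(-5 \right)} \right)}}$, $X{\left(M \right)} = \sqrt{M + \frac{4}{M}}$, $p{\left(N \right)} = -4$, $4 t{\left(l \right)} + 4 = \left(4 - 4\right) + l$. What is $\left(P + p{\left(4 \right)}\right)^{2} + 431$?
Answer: $\frac{3 \left(19684 \sqrt{145} + 628507 i\right)}{132 \sqrt{145} + 4211 i} \approx 447.71 + 0.13124 i$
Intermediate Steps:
$t{\left(l \right)} = -1 + \frac{l}{4}$ ($t{\left(l \right)} = -1 + \frac{\left(4 - 4\right) + l}{4} = -1 + \frac{0 + l}{4} = -1 + \frac{l}{4}$)
$P = \frac{1}{-11 + \frac{i \sqrt{145}}{6}}$ ($P = \frac{1}{-11 + \sqrt{\left(-1 + \frac{1}{4} \left(-5\right)\right) + \frac{4}{-1 + \frac{1}{4} \left(-5\right)}}} = \frac{1}{-11 + \sqrt{\left(-1 - \frac{5}{4}\right) + \frac{4}{-1 - \frac{5}{4}}}} = \frac{1}{-11 + \sqrt{- \frac{9}{4} + \frac{4}{- \frac{9}{4}}}} = \frac{1}{-11 + \sqrt{- \frac{9}{4} + 4 \left(- \frac{4}{9}\right)}} = \frac{1}{-11 + \sqrt{- \frac{9}{4} - \frac{16}{9}}} = \frac{1}{-11 + \sqrt{- \frac{145}{36}}} = \frac{1}{-11 + \frac{i \sqrt{145}}{6}} \approx -0.08798 - 0.016052 i$)
$\left(P + p{\left(4 \right)}\right)^{2} + 431 = \left(\left(- \frac{396}{4501} - \frac{6 i \sqrt{145}}{4501}\right) - 4\right)^{2} + 431 = \left(- \frac{18400}{4501} - \frac{6 i \sqrt{145}}{4501}\right)^{2} + 431 = 431 + \left(- \frac{18400}{4501} - \frac{6 i \sqrt{145}}{4501}\right)^{2}$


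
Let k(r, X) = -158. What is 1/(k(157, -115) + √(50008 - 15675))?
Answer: 158/9369 + √34333/9369 ≈ 0.036641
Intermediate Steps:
1/(k(157, -115) + √(50008 - 15675)) = 1/(-158 + √(50008 - 15675)) = 1/(-158 + √34333)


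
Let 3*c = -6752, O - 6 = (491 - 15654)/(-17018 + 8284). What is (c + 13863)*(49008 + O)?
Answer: 1355803591313/2382 ≈ 5.6919e+8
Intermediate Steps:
O = 67567/8734 (O = 6 + (491 - 15654)/(-17018 + 8284) = 6 - 15163/(-8734) = 6 - 15163*(-1/8734) = 6 + 15163/8734 = 67567/8734 ≈ 7.7361)
c = -6752/3 (c = (1/3)*(-6752) = -6752/3 ≈ -2250.7)
(c + 13863)*(49008 + O) = (-6752/3 + 13863)*(49008 + 67567/8734) = (34837/3)*(428103439/8734) = 1355803591313/2382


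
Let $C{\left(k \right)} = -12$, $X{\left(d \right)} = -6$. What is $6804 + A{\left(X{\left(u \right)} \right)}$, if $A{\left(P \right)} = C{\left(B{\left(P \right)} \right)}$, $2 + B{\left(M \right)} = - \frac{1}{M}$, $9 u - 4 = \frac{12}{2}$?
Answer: $6792$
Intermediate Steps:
$u = \frac{10}{9}$ ($u = \frac{4}{9} + \frac{12 \cdot \frac{1}{2}}{9} = \frac{4}{9} + \frac{1}{9} \cdot 6 = \frac{4}{9} + \frac{2}{3} = \frac{10}{9} \approx 1.1111$)
$B{\left(M \right)} = -2 - \frac{1}{M}$
$A{\left(P \right)} = -12$
$6804 + A{\left(X{\left(u \right)} \right)} = 6804 - 12 = 6792$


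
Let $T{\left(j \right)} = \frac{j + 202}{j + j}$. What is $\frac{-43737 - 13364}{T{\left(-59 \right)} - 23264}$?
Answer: $\frac{6737918}{2745295} \approx 2.4543$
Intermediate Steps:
$T{\left(j \right)} = \frac{202 + j}{2 j}$
$\frac{-43737 - 13364}{T{\left(-59 \right)} - 23264} = \frac{-43737 - 13364}{\frac{202 - 59}{2 \left(-59\right)} - 23264} = - \frac{57101}{\frac{1}{2} \left(- \frac{1}{59}\right) 143 - 23264} = - \frac{57101}{- \frac{143}{118} - 23264} = - \frac{57101}{- \frac{2745295}{118}} = \left(-57101\right) \left(- \frac{118}{2745295}\right) = \frac{6737918}{2745295}$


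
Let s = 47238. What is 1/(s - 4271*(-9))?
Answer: 1/85677 ≈ 1.1672e-5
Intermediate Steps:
1/(s - 4271*(-9)) = 1/(47238 - 4271*(-9)) = 1/(47238 + 38439) = 1/85677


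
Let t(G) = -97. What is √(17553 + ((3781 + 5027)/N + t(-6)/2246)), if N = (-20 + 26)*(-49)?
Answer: 3*√481261894814/15722 ≈ 132.37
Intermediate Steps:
N = -294 (N = 6*(-49) = -294)
√(17553 + ((3781 + 5027)/N + t(-6)/2246)) = √(17553 + ((3781 + 5027)/(-294) - 97/2246)) = √(17553 + (8808*(-1/294) - 97*1/2246)) = √(17553 + (-1468/49 - 97/2246)) = √(17553 - 3301881/110054) = √(1928475981/110054) = 3*√481261894814/15722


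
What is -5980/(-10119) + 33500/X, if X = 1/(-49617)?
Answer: -16819493164520/10119 ≈ -1.6622e+9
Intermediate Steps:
X = -1/49617 ≈ -2.0154e-5
-5980/(-10119) + 33500/X = -5980/(-10119) + 33500/(-1/49617) = -5980*(-1/10119) + 33500*(-49617) = 5980/10119 - 1662169500 = -16819493164520/10119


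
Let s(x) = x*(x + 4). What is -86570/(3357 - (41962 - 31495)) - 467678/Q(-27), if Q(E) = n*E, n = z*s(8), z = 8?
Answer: 28446145/819072 ≈ 34.730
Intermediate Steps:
s(x) = x*(4 + x)
n = 768 (n = 8*(8*(4 + 8)) = 8*(8*12) = 8*96 = 768)
Q(E) = 768*E
-86570/(3357 - (41962 - 31495)) - 467678/Q(-27) = -86570/(3357 - (41962 - 31495)) - 467678/(768*(-27)) = -86570/(3357 - 1*10467) - 467678/(-20736) = -86570/(3357 - 10467) - 467678*(-1/20736) = -86570/(-7110) + 233839/10368 = -86570*(-1/7110) + 233839/10368 = 8657/711 + 233839/10368 = 28446145/819072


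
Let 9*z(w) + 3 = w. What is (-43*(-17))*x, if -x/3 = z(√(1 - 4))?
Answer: 731 - 731*I*√3/3 ≈ 731.0 - 422.04*I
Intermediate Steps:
z(w) = -⅓ + w/9
x = 1 - I*√3/3 (x = -3*(-⅓ + √(1 - 4)/9) = -3*(-⅓ + √(-3)/9) = -3*(-⅓ + (I*√3)/9) = -3*(-⅓ + I*√3/9) = 1 - I*√3/3 ≈ 1.0 - 0.57735*I)
(-43*(-17))*x = (-43*(-17))*(1 - I*√3/3) = 731*(1 - I*√3/3) = 731 - 731*I*√3/3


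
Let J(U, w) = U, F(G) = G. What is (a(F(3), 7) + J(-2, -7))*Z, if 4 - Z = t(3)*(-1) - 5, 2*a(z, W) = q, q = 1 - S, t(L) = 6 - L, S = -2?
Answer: -6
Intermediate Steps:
q = 3 (q = 1 - 1*(-2) = 1 + 2 = 3)
a(z, W) = 3/2 (a(z, W) = (½)*3 = 3/2)
Z = 12 (Z = 4 - ((6 - 1*3)*(-1) - 5) = 4 - ((6 - 3)*(-1) - 5) = 4 - (3*(-1) - 5) = 4 - (-3 - 5) = 4 - 1*(-8) = 4 + 8 = 12)
(a(F(3), 7) + J(-2, -7))*Z = (3/2 - 2)*12 = -½*12 = -6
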